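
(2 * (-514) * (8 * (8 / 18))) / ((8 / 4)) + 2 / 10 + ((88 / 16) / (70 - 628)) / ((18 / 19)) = -183540637 / 100440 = -1827.37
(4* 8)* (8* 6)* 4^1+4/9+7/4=221263/36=6146.19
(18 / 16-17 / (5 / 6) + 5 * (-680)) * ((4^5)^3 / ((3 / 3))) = -18357092876288 / 5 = -3671418575257.60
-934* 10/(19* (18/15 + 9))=-46700/969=-48.19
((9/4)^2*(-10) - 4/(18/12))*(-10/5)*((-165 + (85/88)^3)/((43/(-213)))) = 10155057412795/117213184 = 86637.50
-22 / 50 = -11 / 25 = -0.44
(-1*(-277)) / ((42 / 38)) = 5263 / 21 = 250.62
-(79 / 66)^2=-6241 / 4356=-1.43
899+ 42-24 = 917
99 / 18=5.50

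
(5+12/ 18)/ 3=17/ 9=1.89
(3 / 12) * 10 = 5 / 2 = 2.50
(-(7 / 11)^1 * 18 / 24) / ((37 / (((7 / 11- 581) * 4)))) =134064 / 4477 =29.95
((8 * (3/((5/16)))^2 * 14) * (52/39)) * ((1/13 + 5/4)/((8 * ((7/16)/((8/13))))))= 13565952/4225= 3210.88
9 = 9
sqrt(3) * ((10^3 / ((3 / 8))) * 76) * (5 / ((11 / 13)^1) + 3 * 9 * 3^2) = 1664704000 * sqrt(3) / 33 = 87374300.23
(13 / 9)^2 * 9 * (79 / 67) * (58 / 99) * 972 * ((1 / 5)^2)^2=9292296 / 460625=20.17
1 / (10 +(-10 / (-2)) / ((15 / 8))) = 3 / 38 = 0.08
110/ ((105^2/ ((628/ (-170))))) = -6908/ 187425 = -0.04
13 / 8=1.62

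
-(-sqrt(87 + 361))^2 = -448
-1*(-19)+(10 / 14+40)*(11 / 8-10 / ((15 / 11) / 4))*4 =-63479 / 14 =-4534.21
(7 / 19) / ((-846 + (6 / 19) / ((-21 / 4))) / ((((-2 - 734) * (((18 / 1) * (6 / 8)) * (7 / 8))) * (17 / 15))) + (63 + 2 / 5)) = 6035085 / 1039958488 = 0.01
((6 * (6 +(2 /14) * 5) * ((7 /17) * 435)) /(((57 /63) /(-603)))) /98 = -110955015 /2261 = -49073.43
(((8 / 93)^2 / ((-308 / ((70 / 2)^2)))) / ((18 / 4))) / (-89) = 5600 / 76206339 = 0.00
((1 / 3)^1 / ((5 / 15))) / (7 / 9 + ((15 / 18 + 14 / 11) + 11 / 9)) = 66 / 271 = 0.24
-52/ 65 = -4/ 5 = -0.80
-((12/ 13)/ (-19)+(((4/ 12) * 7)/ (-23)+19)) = -321260/ 17043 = -18.85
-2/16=-1/8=-0.12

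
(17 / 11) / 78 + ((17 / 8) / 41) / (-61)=162775 / 8583432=0.02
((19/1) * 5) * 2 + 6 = 196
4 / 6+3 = 11 / 3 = 3.67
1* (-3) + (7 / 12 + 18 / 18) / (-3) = -127 / 36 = -3.53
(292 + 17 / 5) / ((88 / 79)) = 116683 / 440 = 265.19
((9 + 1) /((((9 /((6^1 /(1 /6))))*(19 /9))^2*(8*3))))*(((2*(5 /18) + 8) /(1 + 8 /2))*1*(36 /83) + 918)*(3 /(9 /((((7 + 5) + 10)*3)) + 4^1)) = 2717749584 /2726633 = 996.74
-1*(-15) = 15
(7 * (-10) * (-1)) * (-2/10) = -14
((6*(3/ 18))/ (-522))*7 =-0.01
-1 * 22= -22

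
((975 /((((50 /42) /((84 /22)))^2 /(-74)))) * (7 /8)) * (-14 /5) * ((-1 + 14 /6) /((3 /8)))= 97786084032 /15125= 6465195.64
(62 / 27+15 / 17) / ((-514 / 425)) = -36475 / 13878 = -2.63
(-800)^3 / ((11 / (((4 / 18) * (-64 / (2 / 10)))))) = 327680000000 / 99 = 3309898989.90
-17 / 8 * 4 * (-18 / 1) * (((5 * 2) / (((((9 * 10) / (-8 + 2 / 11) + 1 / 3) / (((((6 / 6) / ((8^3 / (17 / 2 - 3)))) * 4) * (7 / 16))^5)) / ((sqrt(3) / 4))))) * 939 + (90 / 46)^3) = 1145.90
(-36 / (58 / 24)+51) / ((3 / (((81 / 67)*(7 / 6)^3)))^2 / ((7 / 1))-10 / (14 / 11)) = -287416507 / 59772857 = -4.81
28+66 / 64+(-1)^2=961 / 32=30.03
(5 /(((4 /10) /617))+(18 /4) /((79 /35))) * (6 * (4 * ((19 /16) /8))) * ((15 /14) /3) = 173691825 /17696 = 9815.32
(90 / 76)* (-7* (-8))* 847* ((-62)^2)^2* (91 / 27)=159448190982080 / 57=2797336683896.14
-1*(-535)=535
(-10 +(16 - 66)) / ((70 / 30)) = -180 / 7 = -25.71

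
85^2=7225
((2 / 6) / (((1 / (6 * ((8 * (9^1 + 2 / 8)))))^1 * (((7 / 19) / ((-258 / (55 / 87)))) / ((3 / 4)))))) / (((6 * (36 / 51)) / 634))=-14172655047 / 770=-18406045.52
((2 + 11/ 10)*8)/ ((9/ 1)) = 124/ 45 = 2.76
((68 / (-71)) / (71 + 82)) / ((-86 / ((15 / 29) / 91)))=10 / 24170601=0.00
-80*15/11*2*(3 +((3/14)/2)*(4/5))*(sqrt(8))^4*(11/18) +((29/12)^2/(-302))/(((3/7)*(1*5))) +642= -117304137529/4566240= -25689.44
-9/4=-2.25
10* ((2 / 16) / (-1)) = -5 / 4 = -1.25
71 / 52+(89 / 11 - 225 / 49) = 136341 / 28028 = 4.86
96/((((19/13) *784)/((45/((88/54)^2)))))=1279395/901208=1.42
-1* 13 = -13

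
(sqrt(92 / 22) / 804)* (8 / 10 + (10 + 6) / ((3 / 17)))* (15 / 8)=343* sqrt(506) / 17688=0.44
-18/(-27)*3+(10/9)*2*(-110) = -2182/9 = -242.44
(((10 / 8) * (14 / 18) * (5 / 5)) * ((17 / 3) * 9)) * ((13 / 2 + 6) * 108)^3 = 121993593750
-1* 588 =-588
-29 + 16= -13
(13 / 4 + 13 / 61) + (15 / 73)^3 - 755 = -71335168875 / 94920148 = -751.53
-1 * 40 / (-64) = 0.62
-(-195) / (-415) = -39 / 83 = -0.47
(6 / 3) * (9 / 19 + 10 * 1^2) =398 / 19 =20.95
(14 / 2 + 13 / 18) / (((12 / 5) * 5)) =139 / 216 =0.64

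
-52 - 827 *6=-5014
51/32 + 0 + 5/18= 539/288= 1.87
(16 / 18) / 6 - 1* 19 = -509 / 27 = -18.85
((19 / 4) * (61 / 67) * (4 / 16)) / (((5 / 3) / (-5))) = -3477 / 1072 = -3.24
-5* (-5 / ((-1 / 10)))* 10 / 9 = -2500 / 9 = -277.78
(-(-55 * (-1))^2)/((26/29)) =-87725/26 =-3374.04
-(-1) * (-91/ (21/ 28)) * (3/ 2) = -182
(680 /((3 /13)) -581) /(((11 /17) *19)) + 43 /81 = 3266510 /16929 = 192.95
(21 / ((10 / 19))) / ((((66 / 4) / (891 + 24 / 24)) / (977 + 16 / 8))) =10558604 / 5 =2111720.80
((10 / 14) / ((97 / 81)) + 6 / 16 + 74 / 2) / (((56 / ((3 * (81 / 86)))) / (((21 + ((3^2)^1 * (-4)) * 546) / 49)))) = -140590591515 / 183123584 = -767.74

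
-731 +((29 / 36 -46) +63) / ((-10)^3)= -26316641 / 36000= -731.02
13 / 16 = 0.81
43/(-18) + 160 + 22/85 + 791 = 1451771/1530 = 948.87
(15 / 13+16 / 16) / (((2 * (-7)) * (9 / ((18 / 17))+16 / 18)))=-36 / 2197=-0.02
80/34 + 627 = 10699/17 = 629.35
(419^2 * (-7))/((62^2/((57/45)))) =-23349613/57660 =-404.95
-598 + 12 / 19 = -11350 / 19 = -597.37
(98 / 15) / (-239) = -98 / 3585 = -0.03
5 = 5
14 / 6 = 7 / 3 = 2.33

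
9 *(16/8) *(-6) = -108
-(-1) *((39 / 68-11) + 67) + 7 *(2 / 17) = 3903 / 68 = 57.40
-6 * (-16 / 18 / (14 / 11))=88 / 21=4.19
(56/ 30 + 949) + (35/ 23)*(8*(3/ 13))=4277237/ 4485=953.68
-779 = -779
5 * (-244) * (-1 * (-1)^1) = -1220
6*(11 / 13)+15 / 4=8.83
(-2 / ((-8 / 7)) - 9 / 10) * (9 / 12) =51 / 80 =0.64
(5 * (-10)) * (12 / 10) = -60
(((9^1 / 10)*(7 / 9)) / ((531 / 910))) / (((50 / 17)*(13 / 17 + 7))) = 184093 / 3504600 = 0.05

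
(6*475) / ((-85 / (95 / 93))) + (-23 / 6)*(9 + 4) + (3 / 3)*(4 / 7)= -83.51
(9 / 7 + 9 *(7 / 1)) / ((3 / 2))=300 / 7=42.86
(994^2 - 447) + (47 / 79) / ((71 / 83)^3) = 27924075233730 / 28274969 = 987589.95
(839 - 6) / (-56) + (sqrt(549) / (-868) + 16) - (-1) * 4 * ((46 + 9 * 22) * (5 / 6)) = 19547 / 24 - 3 * sqrt(61) / 868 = 814.43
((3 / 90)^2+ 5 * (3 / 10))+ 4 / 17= 26567 / 15300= 1.74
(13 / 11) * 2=26 / 11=2.36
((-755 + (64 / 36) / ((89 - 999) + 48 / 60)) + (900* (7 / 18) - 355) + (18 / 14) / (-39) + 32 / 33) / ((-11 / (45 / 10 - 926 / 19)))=-26129002587353 / 8559577026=-3052.60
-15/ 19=-0.79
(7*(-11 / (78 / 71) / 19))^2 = 29888089 / 2196324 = 13.61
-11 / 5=-2.20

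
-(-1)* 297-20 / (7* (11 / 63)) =3087 / 11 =280.64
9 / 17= 0.53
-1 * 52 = -52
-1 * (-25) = 25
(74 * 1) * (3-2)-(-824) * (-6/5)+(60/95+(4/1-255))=-110691/95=-1165.17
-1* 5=-5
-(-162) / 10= 81 / 5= 16.20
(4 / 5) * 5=4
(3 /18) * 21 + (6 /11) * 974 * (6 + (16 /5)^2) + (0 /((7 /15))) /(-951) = 4747253 /550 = 8631.37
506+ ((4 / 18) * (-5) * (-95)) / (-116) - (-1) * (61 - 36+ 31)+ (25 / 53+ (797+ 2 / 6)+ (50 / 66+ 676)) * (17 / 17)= 619502027 / 304326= 2035.65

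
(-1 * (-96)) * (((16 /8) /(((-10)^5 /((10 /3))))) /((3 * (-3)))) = 4 /5625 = 0.00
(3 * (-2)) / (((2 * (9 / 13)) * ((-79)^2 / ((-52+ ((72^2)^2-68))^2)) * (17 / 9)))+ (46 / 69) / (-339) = -265471311887.33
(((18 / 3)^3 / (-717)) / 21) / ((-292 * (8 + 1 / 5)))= 30 / 5007289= 0.00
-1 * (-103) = 103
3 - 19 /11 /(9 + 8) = 542 /187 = 2.90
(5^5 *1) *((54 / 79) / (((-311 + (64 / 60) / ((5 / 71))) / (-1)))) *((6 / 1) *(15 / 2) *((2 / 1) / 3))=379687500 / 1752931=216.60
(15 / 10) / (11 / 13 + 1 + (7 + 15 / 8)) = 156 / 1115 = 0.14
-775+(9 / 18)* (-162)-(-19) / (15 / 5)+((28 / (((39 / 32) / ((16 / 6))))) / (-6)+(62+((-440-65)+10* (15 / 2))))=-430985 / 351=-1227.88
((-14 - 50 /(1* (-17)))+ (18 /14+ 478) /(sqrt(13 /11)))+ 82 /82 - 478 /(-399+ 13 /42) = -8727 /985+ 3355* sqrt(143) /91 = 432.02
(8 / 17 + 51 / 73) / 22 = 0.05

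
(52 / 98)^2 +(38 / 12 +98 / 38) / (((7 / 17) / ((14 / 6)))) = 26966327 / 821142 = 32.84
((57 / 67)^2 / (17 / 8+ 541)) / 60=2166 / 97523525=0.00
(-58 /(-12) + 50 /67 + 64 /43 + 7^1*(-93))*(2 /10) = -11131009 /86430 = -128.79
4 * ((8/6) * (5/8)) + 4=22/3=7.33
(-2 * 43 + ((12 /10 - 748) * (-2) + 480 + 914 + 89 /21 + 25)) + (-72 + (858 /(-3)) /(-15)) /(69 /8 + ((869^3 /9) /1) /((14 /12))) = 624185531973118 /220494959853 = 2830.84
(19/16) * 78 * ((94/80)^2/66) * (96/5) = 1636869/44000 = 37.20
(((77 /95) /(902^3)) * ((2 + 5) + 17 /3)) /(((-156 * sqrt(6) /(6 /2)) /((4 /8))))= -7 * sqrt(6) /312228671040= -0.00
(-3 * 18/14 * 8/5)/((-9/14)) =48/5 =9.60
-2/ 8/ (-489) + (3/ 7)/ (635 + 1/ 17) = 10958/ 9238677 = 0.00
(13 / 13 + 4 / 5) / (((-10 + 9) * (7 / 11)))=-99 / 35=-2.83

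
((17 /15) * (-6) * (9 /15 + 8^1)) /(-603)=1462 /15075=0.10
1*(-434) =-434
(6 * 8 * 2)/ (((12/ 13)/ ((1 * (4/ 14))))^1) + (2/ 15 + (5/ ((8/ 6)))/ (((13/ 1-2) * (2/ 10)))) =145771/ 4620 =31.55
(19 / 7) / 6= 19 / 42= 0.45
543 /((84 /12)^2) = 11.08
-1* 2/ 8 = -1/ 4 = -0.25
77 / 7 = 11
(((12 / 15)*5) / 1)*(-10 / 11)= -40 / 11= -3.64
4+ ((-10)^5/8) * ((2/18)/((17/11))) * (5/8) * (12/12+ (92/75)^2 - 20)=27074041/2754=9830.81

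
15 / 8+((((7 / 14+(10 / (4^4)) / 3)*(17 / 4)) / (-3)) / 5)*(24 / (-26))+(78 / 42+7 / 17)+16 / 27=130203659 / 26732160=4.87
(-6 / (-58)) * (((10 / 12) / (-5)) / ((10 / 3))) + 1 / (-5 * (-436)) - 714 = -22569689 / 31610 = -714.00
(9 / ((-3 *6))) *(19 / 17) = -19 / 34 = -0.56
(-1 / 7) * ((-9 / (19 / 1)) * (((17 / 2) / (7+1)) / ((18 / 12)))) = 51 / 1064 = 0.05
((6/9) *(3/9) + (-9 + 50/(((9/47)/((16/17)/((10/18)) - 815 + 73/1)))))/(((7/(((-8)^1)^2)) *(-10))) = 946450016/5355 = 176741.37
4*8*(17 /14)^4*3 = 501126 /2401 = 208.72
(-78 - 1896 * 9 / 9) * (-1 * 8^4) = 8085504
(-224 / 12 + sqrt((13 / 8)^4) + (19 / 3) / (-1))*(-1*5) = 7155 / 64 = 111.80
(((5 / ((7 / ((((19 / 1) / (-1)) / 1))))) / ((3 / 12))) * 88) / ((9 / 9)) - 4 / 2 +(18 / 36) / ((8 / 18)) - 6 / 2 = -267737 / 56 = -4781.02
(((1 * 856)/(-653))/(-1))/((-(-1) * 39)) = 856/25467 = 0.03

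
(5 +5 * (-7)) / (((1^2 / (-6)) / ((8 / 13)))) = 1440 / 13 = 110.77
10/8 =5/4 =1.25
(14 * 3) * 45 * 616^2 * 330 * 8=1893333657600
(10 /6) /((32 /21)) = 35 /32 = 1.09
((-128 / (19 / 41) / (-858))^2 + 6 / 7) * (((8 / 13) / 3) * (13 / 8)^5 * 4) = 37757172011 / 4226923008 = 8.93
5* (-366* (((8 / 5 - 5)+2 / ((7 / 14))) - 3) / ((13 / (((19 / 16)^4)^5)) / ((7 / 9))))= 16050918666372124148562841627 / 1964504456873772408897536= 8170.47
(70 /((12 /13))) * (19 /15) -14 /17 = 29141 /306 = 95.23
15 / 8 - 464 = -3697 / 8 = -462.12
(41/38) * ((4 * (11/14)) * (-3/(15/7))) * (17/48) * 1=-7667/4560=-1.68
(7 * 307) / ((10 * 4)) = 2149 / 40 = 53.72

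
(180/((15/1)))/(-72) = -1/6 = -0.17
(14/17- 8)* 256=-31232/17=-1837.18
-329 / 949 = -0.35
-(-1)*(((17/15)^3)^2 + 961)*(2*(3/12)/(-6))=-5485264097/68343750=-80.26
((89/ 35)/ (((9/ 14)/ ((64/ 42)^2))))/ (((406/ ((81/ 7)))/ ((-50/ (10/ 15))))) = -1367040/ 69629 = -19.63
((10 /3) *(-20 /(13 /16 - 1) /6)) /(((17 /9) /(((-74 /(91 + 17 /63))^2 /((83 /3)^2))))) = 1043243712 /38720485625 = 0.03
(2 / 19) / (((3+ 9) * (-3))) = -0.00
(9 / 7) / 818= 9 / 5726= 0.00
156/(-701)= -156/701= -0.22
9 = 9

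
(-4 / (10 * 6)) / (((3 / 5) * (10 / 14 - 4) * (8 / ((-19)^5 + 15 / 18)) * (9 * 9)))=-103996123 / 804816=-129.22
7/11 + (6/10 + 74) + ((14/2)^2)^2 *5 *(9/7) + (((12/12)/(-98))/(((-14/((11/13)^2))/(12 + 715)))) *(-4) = 15508.72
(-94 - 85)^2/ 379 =32041/ 379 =84.54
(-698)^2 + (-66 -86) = 487052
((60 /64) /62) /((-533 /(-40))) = 75 /66092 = 0.00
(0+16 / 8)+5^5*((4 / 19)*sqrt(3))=2+12500*sqrt(3) / 19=1141.51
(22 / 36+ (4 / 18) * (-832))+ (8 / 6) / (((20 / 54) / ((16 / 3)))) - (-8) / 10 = -2957 / 18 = -164.28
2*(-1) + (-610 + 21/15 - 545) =-5778/5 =-1155.60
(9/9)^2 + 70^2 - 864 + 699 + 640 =5376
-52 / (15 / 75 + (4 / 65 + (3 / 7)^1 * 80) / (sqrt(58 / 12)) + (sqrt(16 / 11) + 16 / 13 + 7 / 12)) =-90570480 / (633360 * sqrt(11) + 3508043 + 2062896 * sqrt(174)) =-2.76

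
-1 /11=-0.09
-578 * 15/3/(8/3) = -4335/4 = -1083.75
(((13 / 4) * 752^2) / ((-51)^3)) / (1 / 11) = -20216768 / 132651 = -152.41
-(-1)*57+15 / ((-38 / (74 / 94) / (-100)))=78651 / 893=88.08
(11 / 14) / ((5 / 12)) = 66 / 35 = 1.89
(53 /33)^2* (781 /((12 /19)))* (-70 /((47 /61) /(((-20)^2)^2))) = -46365745597.82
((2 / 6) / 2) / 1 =1 / 6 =0.17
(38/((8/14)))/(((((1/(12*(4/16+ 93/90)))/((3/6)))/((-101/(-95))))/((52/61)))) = 707707/1525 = 464.07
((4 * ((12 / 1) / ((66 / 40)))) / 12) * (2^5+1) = 80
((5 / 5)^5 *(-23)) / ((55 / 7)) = -161 / 55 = -2.93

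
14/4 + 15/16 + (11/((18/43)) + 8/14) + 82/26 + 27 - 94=-426659/13104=-32.56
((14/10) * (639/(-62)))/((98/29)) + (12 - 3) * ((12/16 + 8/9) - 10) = -86279/1085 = -79.52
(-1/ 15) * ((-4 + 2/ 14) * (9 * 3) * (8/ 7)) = 1944/ 245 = 7.93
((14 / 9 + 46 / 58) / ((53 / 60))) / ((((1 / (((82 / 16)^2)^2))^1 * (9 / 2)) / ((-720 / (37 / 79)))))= -3421078198675 / 5459424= -626637.21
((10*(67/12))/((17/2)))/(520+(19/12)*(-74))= 0.02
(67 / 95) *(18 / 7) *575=138690 / 133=1042.78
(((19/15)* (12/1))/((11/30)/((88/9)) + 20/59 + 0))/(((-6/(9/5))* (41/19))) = -2044704/364285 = -5.61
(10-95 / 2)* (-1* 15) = 1125 / 2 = 562.50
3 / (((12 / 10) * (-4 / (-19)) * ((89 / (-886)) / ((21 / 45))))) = -58919 / 1068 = -55.17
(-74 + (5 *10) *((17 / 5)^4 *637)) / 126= 5911328 / 175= 33779.02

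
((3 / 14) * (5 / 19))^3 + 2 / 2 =18824471 / 18821096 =1.00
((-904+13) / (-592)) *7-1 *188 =-105059 / 592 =-177.46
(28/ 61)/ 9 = 28/ 549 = 0.05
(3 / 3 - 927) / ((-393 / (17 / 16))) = 7871 / 3144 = 2.50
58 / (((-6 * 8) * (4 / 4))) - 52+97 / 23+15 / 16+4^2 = -35387 / 1104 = -32.05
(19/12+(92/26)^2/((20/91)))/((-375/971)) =-44346541/292500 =-151.61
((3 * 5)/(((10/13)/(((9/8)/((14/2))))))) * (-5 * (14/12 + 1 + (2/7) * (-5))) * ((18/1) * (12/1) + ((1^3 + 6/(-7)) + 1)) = -1722825/686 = -2511.41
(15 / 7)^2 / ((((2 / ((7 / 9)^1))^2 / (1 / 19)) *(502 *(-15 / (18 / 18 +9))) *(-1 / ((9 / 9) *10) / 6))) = 125 / 42921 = 0.00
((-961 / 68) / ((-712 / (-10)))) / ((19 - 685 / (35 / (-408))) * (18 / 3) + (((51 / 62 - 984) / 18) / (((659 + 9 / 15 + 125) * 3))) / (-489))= -6000694925085 / 1451888109713760892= -0.00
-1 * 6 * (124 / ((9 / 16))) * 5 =-6613.33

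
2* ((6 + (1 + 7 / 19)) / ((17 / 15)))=4200 / 323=13.00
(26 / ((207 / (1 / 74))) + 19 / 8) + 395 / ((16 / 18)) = 13686685 / 30636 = 446.75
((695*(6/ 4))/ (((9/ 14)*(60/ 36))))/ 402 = 973/ 402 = 2.42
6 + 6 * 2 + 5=23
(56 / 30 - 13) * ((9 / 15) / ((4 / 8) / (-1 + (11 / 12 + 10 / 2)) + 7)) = -9853 / 10475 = -0.94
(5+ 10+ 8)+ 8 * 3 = 47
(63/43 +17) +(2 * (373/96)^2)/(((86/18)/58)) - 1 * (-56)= 4854453/11008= 440.99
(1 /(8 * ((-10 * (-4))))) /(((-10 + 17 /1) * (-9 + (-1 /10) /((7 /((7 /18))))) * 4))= -9 /726208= -0.00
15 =15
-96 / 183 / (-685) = 32 / 41785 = 0.00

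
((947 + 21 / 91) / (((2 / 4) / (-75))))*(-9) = 16623900 / 13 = 1278761.54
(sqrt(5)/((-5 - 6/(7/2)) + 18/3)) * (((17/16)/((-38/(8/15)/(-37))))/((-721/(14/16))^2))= -4403 * sqrt(5)/3870163200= -0.00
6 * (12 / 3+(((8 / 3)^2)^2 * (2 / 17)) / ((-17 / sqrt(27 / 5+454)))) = 24-16384 * sqrt(11485) / 39015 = -21.00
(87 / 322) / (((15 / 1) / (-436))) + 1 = -5517 / 805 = -6.85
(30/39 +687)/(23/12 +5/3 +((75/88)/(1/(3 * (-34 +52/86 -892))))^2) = 24004331868/195389613774511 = 0.00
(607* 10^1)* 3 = 18210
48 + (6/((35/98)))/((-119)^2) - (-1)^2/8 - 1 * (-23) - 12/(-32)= 71.25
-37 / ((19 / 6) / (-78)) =17316 / 19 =911.37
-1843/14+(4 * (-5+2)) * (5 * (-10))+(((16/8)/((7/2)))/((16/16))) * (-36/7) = 45611/98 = 465.42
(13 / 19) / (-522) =-13 / 9918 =-0.00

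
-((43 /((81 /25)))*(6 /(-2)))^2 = -1155625 /729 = -1585.22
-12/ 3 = -4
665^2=442225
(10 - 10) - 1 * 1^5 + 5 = 4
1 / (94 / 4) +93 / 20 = 4411 / 940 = 4.69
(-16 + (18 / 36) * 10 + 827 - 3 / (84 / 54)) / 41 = 11397 / 574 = 19.86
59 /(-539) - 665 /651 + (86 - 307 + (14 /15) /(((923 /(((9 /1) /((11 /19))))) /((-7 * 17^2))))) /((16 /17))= -998378273791 /3701377680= -269.73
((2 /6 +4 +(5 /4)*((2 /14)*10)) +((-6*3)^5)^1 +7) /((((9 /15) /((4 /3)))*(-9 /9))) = 793613050 /189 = 4199010.85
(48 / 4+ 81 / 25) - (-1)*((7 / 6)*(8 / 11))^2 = 434509 / 27225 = 15.96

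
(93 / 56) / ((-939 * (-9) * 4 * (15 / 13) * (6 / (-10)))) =-403 / 5679072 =-0.00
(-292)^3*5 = -124485440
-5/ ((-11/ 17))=85/ 11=7.73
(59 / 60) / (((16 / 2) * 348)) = 59 / 167040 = 0.00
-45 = -45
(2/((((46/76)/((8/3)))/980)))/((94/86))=25621120/3243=7900.44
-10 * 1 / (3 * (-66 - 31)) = 10 / 291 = 0.03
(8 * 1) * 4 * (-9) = -288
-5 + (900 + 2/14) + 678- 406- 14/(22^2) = 1977091/1694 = 1167.11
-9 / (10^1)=-9 / 10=-0.90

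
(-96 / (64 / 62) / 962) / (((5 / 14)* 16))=-651 / 38480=-0.02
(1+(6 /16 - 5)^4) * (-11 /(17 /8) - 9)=-452659937 /69632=-6500.75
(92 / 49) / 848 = 23 / 10388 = 0.00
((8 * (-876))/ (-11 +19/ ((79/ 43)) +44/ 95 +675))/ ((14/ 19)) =-166550960/ 11816959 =-14.09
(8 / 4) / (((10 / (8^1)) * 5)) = 8 / 25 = 0.32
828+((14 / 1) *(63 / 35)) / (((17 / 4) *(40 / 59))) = 355617 / 425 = 836.75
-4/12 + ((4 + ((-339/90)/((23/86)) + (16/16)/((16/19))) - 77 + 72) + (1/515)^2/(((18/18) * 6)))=-4166631521/292808400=-14.23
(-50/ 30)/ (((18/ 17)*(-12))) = 0.13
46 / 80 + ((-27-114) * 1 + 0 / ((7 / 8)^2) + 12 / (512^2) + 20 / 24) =-137224147 / 983040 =-139.59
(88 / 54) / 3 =44 / 81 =0.54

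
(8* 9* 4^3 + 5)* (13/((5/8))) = 479752/5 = 95950.40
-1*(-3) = 3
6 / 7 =0.86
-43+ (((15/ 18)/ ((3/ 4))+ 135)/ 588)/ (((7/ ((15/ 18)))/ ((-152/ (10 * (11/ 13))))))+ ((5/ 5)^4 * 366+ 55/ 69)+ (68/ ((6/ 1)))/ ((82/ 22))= 3838763567/ 11762982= 326.34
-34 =-34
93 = 93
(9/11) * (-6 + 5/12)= -201/44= -4.57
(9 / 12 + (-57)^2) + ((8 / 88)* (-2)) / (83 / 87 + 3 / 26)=3249.58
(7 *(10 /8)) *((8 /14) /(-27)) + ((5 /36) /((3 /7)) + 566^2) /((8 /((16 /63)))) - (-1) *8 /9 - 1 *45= 34447787 /3402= 10125.75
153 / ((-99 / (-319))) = 493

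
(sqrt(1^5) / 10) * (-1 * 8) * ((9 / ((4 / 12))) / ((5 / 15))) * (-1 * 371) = 120204 / 5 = 24040.80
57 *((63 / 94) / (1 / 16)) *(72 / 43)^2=148925952 / 86903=1713.70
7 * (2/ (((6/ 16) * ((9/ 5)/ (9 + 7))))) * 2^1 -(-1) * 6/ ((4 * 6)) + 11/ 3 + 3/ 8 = 144287/ 216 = 668.00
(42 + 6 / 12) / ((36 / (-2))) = -85 / 36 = -2.36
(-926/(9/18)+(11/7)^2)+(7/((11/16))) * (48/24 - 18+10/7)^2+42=190989/539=354.34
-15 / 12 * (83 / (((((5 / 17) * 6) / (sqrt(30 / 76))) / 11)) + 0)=-15521 * sqrt(570) / 912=-406.31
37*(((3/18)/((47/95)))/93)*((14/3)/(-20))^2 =34447/4720680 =0.01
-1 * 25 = -25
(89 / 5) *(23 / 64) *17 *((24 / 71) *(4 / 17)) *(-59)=-362319 / 710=-510.31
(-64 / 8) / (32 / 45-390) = 180 / 8759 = 0.02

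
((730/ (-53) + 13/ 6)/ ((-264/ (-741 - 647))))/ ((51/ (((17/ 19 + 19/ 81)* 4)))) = -202362766/ 37439253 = -5.41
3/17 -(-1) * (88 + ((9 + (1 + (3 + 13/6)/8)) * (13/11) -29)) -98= -235549/8976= -26.24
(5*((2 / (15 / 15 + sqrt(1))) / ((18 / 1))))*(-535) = -2675 / 18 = -148.61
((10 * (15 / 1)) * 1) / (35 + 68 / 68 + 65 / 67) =10050 / 2477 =4.06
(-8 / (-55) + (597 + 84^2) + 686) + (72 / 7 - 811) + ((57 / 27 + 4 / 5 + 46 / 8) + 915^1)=117284599 / 13860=8462.09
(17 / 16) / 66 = 17 / 1056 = 0.02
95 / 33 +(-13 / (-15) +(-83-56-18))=-8429 / 55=-153.25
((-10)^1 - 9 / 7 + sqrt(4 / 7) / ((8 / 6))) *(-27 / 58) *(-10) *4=-42660 / 203 + 810 *sqrt(7) / 203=-199.59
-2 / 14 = -1 / 7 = -0.14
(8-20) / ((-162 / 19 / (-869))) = -33022 / 27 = -1223.04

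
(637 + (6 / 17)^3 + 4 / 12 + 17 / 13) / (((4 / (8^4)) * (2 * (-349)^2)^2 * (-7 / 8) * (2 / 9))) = -375940654080 / 6632692514785883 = -0.00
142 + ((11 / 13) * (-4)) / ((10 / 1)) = 9208 / 65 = 141.66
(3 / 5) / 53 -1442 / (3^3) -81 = -961604 / 7155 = -134.40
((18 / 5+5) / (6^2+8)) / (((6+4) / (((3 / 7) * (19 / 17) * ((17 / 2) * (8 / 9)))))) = 817 / 11550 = 0.07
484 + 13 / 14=484.93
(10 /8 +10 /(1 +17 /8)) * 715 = 12727 /4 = 3181.75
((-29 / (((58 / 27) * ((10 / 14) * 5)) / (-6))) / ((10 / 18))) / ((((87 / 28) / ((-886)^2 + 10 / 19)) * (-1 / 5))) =-710368476552 / 13775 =-51569399.39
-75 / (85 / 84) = -1260 / 17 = -74.12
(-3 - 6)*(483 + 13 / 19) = -4353.16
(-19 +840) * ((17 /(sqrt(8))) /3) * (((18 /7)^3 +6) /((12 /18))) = 55060365 * sqrt(2) /1372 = 56754.46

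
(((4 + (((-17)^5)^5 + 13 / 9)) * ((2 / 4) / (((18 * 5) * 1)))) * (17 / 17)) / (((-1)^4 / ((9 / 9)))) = -12983911677783905352614032479866 / 405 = -32059041179713346549664280000.00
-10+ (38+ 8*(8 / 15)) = 484 / 15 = 32.27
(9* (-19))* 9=-1539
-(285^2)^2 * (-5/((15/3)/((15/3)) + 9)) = 6597500625/2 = 3298750312.50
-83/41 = -2.02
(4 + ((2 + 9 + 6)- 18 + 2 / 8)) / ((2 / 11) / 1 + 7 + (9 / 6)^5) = 1144 / 5201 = 0.22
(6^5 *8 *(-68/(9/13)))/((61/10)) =-61102080/61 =-1001673.44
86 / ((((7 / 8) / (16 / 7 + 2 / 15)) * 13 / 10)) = 349504 / 1911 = 182.89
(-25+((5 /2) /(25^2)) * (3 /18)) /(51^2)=-37499 /3901500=-0.01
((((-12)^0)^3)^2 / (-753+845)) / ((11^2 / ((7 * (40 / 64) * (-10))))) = -175 / 44528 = -0.00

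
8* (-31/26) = -124/13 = -9.54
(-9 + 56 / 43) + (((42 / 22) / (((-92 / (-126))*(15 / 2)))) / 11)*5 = -902210 / 119669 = -7.54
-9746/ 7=-1392.29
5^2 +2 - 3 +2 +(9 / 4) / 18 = 209 / 8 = 26.12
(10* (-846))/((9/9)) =-8460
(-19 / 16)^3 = -1.67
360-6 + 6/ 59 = 20892/ 59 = 354.10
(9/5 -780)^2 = 15139881/25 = 605595.24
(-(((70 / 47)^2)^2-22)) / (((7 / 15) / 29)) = 36254197170 / 34157767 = 1061.37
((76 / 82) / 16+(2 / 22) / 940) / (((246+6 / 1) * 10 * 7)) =16399 / 4985534400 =0.00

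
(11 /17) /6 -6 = -601 /102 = -5.89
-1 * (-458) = 458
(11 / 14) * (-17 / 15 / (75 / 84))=-374 / 375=-1.00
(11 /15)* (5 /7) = 11 /21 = 0.52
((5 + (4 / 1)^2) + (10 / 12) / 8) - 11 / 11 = 965 / 48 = 20.10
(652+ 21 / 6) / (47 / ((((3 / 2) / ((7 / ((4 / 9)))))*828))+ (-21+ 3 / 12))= -361836 / 11125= -32.52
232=232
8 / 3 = 2.67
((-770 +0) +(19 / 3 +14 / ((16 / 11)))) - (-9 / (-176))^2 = -70071827 / 92928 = -754.04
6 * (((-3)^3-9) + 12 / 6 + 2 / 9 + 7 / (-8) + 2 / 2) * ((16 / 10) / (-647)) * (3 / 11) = 4846 / 35585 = 0.14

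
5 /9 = 0.56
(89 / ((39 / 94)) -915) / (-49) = 27319 / 1911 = 14.30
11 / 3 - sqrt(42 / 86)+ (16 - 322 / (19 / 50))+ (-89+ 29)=-50599 / 57 - sqrt(903) / 43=-888.40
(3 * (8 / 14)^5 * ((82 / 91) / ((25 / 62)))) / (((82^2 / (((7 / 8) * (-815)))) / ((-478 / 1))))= 927488256 / 44790655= 20.71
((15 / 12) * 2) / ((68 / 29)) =145 / 136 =1.07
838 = 838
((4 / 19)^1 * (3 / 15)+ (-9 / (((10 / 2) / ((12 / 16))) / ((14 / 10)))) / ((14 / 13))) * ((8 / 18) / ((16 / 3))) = -0.14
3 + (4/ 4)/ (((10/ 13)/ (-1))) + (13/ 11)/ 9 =1813/ 990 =1.83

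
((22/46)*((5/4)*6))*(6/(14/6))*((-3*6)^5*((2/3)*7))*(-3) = 5612016960/23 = 244000737.39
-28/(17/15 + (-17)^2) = -0.10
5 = 5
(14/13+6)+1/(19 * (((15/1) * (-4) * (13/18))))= 17477/2470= 7.08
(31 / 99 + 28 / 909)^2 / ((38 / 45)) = 0.14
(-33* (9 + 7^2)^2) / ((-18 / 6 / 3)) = 111012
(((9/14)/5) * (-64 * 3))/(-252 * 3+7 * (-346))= 432/55615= 0.01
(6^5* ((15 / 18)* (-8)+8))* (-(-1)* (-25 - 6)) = -321408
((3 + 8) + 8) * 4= 76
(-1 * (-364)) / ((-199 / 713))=-259532 / 199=-1304.18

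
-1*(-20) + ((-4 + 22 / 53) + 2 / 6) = 2663 / 159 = 16.75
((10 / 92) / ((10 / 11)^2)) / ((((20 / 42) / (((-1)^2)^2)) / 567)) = 1440747 / 9200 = 156.60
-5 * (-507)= 2535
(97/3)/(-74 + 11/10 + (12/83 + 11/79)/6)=-3180145/7165427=-0.44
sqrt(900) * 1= 30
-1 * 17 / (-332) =17 / 332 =0.05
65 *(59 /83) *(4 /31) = 15340 /2573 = 5.96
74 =74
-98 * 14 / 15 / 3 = -1372 / 45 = -30.49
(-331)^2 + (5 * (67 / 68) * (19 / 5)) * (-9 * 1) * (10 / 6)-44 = 7428061 / 68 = 109236.19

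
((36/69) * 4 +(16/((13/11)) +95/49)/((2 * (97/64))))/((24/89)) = 113720818/4263441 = 26.67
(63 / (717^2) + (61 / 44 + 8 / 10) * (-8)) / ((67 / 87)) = -4780651479 / 210490885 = -22.71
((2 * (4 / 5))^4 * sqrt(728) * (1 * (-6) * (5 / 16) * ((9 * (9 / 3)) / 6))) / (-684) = 384 * sqrt(182) / 2375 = 2.18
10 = 10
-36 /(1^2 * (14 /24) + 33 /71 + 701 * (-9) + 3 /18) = 3408 /597137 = 0.01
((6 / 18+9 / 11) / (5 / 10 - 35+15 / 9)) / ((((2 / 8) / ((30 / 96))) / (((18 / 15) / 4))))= -57 / 4334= -0.01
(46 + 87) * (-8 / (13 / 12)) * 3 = -38304 / 13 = -2946.46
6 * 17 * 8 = 816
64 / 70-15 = -493 / 35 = -14.09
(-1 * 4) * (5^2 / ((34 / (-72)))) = 3600 / 17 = 211.76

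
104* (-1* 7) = -728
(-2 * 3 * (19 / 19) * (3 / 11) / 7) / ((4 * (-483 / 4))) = 6 / 12397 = 0.00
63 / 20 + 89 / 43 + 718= 621969 / 860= 723.22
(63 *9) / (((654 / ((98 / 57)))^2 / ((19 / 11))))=16807 / 2483129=0.01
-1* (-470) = 470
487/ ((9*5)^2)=0.24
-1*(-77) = 77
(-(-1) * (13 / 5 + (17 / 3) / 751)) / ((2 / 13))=16.95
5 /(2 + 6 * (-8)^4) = 5 /24578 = 0.00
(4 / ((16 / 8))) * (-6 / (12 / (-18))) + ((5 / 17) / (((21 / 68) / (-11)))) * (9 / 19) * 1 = 1734 / 133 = 13.04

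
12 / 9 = 4 / 3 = 1.33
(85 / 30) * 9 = 51 / 2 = 25.50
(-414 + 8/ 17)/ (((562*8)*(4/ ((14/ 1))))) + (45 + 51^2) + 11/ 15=3034057757/ 1146480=2646.41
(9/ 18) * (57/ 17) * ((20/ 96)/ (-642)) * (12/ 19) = -5/ 14552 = -0.00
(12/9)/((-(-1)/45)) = 60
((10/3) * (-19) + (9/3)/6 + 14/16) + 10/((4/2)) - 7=-1535/24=-63.96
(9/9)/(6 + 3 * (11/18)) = 6/47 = 0.13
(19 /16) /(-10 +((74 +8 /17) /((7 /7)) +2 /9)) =2907 /158368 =0.02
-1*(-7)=7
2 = 2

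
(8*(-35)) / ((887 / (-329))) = 103.86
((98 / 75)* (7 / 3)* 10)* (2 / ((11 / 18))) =5488 / 55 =99.78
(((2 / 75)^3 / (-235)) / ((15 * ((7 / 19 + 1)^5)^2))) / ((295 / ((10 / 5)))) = -6131066257801 / 3870601178709929625000000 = -0.00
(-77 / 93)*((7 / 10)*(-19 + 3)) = 4312 / 465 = 9.27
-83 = -83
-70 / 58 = -1.21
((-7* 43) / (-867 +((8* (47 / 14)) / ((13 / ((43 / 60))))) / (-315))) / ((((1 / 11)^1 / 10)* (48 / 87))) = 206428847625 / 2982322768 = 69.22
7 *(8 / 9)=56 / 9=6.22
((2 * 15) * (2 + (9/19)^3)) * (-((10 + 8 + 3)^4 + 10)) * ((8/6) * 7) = -786747213560/6859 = -114702903.27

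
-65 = -65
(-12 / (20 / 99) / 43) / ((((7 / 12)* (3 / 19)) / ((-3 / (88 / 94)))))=72333 / 1505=48.06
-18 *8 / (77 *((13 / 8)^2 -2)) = -9216 / 3157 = -2.92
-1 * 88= -88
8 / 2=4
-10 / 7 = -1.43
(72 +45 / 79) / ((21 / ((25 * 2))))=13650 / 79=172.78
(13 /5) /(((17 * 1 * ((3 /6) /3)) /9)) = 8.26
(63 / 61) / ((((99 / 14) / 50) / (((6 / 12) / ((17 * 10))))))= 245 / 11407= 0.02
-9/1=-9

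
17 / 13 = 1.31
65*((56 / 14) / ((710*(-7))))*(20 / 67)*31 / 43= -16120 / 1431857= -0.01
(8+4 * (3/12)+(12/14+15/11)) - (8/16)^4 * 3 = 13593/1232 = 11.03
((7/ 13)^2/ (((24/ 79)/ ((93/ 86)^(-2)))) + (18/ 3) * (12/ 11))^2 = 504353446468328521/ 9306643422134916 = 54.19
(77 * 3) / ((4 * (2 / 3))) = 693 / 8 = 86.62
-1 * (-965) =965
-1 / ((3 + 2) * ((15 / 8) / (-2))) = 16 / 75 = 0.21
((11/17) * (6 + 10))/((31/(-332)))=-58432/527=-110.88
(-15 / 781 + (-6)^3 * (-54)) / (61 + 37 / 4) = 166.04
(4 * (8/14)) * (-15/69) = -80/161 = -0.50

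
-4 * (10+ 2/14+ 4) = -396/7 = -56.57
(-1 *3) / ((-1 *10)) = 3 / 10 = 0.30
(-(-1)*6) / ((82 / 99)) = 297 / 41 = 7.24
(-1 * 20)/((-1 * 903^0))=20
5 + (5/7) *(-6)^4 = 6515/7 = 930.71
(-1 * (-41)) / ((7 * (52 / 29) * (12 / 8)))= 1189 / 546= 2.18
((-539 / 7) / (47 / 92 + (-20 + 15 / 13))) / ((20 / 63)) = 1450449 / 109645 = 13.23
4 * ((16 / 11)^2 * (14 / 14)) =1024 / 121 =8.46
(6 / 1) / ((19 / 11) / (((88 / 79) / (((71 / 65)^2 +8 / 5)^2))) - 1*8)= 34558810000 / 23599808367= 1.46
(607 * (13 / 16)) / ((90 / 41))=323531 / 1440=224.67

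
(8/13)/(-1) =-8/13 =-0.62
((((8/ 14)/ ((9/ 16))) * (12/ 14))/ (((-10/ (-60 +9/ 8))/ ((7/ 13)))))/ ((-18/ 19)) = -11932/ 4095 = -2.91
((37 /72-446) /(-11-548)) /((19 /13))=32075 /58824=0.55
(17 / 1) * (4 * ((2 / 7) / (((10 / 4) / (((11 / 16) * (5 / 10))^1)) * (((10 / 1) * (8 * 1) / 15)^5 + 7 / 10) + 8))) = 45441 / 73430938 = 0.00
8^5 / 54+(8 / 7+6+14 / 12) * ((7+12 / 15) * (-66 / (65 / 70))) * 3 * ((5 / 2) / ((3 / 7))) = -2160329 / 27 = -80012.19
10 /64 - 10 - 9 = -603 /32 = -18.84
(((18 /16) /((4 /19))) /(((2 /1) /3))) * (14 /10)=3591 /320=11.22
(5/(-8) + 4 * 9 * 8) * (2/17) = 33.81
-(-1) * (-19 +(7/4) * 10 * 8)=121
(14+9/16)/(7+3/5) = 1.92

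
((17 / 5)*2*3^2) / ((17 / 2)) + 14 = 21.20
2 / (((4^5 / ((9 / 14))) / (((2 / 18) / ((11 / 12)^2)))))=9 / 54208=0.00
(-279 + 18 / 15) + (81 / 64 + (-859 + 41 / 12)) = -1132.12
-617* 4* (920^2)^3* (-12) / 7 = 17957809719803904000000 / 7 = 2565401388543414857142.86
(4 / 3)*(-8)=-32 / 3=-10.67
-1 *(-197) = 197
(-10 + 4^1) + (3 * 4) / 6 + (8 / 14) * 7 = 0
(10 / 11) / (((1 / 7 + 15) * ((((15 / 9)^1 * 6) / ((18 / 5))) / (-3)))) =-189 / 2915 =-0.06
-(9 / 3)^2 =-9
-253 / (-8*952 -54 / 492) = 20746 / 624521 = 0.03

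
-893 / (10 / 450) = -40185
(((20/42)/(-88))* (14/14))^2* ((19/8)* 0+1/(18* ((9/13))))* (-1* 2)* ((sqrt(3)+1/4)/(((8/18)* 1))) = -325* sqrt(3)/30735936 - 325/122943744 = -0.00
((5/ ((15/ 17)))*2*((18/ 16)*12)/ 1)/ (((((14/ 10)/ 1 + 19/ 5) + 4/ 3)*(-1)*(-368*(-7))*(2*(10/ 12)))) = -1377/ 252448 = -0.01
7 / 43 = 0.16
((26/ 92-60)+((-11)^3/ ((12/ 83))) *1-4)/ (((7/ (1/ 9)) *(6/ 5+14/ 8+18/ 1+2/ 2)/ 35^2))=-2238656875/ 272619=-8211.67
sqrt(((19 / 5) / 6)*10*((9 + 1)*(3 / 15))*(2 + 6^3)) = 2*sqrt(6213) / 3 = 52.55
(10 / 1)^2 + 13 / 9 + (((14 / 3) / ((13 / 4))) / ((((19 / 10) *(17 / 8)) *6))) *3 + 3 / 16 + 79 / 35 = 2202363799 / 21162960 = 104.07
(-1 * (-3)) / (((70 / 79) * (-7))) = -237 / 490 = -0.48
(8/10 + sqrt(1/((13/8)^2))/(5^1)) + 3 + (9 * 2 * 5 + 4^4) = 4549/13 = 349.92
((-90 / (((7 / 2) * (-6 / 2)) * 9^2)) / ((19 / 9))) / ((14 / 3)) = 10 / 931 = 0.01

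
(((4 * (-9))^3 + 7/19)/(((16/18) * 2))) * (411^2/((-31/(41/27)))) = 2046463106259/9424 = 217154404.31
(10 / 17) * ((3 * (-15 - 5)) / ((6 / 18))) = -105.88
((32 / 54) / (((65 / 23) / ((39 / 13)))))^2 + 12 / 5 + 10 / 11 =3.70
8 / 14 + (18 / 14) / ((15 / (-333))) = -979 / 35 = -27.97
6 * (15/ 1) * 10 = 900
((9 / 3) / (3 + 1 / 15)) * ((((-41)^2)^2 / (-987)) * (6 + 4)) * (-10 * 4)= 1120296.42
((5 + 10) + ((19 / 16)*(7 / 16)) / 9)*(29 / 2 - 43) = -659167 / 1536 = -429.15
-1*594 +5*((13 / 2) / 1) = -1123 / 2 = -561.50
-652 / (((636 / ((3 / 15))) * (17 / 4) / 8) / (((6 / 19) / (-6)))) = 5216 / 256785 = 0.02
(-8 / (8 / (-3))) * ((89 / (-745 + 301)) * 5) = -445 / 148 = -3.01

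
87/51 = 29/17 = 1.71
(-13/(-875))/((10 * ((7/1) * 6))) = 13/367500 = 0.00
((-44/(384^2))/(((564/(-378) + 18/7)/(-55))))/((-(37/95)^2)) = -38220875/381304832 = -0.10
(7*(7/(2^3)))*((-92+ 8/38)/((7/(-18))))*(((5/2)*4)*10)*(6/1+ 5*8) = 126352800/19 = 6650147.37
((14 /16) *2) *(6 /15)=7 /10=0.70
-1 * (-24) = 24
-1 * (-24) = 24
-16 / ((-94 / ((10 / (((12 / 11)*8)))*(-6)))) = -55 / 47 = -1.17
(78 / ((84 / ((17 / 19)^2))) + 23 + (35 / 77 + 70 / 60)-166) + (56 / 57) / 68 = -66450298 / 472549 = -140.62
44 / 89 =0.49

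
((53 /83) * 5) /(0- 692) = -265 /57436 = -0.00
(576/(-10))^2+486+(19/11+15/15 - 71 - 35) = 1017634/275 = 3700.49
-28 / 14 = -2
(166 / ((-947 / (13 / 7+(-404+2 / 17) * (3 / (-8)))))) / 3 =-6057091 / 676158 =-8.96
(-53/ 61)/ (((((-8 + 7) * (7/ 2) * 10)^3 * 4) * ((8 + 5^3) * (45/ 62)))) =1643/ 31306038750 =0.00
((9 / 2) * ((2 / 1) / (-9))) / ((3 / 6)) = -2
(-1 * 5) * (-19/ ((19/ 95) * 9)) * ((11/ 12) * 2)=5225/ 54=96.76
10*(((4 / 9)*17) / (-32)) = -85 / 36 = -2.36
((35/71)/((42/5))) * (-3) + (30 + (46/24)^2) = 342479/10224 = 33.50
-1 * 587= -587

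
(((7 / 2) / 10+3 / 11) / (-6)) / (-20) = 137 / 26400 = 0.01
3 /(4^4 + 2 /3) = 9 /770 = 0.01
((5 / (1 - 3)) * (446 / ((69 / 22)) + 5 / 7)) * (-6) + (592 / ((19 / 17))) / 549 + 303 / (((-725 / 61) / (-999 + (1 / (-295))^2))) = 2925821268318115697 / 105958026286875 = 27613.02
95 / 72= 1.32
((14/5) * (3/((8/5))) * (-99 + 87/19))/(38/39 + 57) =-104949/12274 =-8.55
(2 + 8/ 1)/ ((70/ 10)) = 10/ 7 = 1.43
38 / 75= 0.51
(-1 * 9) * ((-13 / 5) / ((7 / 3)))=351 / 35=10.03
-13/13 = -1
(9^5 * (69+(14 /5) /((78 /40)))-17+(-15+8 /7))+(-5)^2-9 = 378483055 /91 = 4159154.45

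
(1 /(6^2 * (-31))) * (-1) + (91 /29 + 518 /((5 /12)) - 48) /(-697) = -193813979 /112788540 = -1.72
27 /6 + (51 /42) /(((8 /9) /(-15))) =-1791 /112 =-15.99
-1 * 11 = -11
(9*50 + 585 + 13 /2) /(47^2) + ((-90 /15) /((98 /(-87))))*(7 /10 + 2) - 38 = -23.15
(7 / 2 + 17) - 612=-1183 / 2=-591.50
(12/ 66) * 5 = 10/ 11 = 0.91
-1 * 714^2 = -509796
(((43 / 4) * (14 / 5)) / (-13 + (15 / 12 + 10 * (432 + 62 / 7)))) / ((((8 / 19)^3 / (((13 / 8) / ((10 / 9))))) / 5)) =187874869 / 280145920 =0.67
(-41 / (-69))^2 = 1681 / 4761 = 0.35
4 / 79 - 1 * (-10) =794 / 79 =10.05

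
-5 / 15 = -1 / 3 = -0.33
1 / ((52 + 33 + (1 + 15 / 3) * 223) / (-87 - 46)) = -133 / 1423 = -0.09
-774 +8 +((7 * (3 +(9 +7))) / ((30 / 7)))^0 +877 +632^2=399536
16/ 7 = 2.29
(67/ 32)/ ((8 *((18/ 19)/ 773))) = 984029/ 4608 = 213.55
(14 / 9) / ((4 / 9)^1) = 7 / 2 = 3.50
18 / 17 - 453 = -7683 / 17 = -451.94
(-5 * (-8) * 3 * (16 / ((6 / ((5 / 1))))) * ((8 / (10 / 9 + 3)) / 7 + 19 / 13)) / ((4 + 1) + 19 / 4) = 37484800 / 131313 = 285.46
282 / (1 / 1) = 282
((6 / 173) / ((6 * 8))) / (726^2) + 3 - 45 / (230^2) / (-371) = 2147486806575799 / 715828388093280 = 3.00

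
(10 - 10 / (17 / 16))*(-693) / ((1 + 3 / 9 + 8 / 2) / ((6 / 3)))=-10395 / 68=-152.87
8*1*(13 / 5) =104 / 5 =20.80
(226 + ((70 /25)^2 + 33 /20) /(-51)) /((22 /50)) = 1151651 /2244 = 513.21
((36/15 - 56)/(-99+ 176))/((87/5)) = -0.04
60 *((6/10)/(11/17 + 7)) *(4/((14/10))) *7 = 1224/13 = 94.15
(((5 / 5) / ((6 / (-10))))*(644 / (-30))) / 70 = 23 / 45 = 0.51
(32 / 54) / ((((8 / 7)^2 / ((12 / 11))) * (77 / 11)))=7 / 99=0.07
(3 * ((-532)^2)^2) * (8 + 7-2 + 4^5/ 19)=16075323946752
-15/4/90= -1/24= -0.04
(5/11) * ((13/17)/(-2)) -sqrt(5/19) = -sqrt(95)/19 -65/374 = -0.69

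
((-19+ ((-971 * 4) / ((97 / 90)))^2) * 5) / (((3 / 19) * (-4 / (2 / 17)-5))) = -11608241408755 / 1100853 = -10544769.75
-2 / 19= -0.11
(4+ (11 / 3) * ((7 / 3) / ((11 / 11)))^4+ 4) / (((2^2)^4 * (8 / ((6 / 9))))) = 28355 / 746496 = 0.04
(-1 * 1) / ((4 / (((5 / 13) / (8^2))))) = -0.00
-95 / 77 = -1.23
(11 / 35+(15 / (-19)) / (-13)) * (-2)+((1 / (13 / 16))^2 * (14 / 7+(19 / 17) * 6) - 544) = -1015573924 / 1910545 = -531.56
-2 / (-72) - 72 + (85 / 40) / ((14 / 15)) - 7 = -77309 / 1008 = -76.70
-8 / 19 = -0.42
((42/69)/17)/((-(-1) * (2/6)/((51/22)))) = 63/253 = 0.25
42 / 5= 8.40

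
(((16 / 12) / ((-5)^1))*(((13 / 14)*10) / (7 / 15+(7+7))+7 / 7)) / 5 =-9976 / 113925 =-0.09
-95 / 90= -19 / 18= -1.06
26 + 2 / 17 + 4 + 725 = 12837 / 17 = 755.12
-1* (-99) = 99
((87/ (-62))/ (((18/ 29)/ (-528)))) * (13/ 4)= 120263/ 31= 3879.45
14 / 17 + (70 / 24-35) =-31.26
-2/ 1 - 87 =-89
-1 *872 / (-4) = 218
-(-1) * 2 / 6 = 0.33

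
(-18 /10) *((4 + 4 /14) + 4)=-522 /35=-14.91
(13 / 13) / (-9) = -1 / 9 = -0.11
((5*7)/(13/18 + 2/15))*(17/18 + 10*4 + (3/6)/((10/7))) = 37165/22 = 1689.32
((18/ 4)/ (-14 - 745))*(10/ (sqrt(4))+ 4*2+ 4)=-51/ 506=-0.10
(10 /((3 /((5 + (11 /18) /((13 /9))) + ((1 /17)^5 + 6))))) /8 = 2108487775 /442995384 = 4.76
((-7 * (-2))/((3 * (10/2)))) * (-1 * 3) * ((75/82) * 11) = -1155/41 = -28.17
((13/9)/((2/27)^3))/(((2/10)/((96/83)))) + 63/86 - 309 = 144503547/7138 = 20244.26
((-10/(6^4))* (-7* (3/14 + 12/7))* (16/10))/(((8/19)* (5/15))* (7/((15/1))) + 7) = 285/12082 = 0.02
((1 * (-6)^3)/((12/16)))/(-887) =288/887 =0.32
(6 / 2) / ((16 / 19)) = 57 / 16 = 3.56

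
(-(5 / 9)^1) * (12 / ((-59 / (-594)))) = -3960 / 59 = -67.12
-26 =-26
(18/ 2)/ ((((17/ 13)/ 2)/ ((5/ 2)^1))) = 585/ 17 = 34.41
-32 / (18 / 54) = -96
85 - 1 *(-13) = 98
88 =88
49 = 49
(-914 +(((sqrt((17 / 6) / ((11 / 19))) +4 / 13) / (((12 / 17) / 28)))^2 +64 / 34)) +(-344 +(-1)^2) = 56644 * sqrt(21318) / 3861 +11253392809 / 1706562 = 8736.23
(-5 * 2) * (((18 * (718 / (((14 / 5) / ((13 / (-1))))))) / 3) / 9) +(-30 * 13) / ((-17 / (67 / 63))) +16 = 7948322 / 357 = 22264.21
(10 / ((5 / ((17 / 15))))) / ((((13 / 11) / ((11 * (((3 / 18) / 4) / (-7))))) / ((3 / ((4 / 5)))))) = -2057 / 4368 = -0.47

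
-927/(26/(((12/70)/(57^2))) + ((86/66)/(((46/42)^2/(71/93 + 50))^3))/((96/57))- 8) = -1439045398858310496/855964105850412455353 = -0.00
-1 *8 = -8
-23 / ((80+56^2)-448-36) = -23 / 2732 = -0.01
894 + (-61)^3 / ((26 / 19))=-4289395 / 26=-164976.73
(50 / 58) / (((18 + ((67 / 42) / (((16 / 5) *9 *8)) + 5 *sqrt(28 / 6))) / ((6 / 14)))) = 15574291200 / 485953331809 - 41803776000 *sqrt(42) / 14092646622461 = 0.01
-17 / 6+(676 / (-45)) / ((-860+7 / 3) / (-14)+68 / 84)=-240523 / 78210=-3.08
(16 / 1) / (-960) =-1 / 60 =-0.02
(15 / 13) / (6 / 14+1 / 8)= 840 / 403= 2.08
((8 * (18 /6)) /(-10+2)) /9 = -0.33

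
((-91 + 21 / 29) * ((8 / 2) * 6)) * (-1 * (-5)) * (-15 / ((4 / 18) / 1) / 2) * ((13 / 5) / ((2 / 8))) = 110270160 / 29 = 3802419.31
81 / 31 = 2.61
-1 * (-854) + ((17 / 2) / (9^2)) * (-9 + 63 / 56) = 122857 / 144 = 853.17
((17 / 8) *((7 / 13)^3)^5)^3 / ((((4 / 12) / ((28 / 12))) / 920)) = 423208561753675395993221695551915466089216755 / 8582836269647995785834119195013511087603796161797952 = 0.00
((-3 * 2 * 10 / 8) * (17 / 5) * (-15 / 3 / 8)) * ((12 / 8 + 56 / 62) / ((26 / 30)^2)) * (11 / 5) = 18807525 / 167648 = 112.18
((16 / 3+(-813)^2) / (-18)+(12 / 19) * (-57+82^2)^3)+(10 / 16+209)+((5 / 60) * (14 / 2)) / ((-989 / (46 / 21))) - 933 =33028947239836103 / 176472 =187162537058.77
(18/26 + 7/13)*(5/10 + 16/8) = 40/13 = 3.08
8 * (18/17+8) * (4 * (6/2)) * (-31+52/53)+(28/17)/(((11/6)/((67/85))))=-26105.11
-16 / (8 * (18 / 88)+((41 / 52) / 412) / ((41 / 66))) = -1885312 / 193179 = -9.76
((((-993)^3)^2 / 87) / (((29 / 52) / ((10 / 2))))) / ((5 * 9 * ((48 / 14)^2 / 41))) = 103041579301864761831 / 13456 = 7657667902932874.69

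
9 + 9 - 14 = 4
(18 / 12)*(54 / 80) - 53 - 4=-4479 / 80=-55.99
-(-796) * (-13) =-10348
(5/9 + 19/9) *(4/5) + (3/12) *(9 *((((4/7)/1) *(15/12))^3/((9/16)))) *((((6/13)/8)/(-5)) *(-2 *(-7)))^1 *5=9134/9555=0.96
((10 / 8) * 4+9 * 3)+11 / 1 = 43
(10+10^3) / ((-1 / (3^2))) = -9090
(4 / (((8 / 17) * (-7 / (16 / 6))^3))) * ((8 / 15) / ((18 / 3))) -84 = -35023988 / 416745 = -84.04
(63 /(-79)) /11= -0.07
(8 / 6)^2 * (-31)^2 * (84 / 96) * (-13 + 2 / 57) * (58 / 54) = -288332674 / 13851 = -20816.74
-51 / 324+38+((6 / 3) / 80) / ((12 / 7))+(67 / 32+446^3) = 88716575.95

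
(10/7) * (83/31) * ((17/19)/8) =7055/16492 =0.43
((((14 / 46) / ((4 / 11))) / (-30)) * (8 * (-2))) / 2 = 77 / 345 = 0.22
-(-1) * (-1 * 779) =-779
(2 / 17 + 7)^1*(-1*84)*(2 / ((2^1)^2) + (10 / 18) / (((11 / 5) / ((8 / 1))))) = -76846 / 51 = -1506.78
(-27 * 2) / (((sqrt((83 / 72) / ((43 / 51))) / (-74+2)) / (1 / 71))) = 7776 * sqrt(364038) / 100181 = 46.83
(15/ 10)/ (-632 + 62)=-1/ 380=-0.00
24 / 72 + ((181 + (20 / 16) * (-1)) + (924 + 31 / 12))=3320 / 3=1106.67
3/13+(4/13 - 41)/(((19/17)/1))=-8936/247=-36.18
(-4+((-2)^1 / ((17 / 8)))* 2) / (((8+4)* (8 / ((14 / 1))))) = -175 / 204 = -0.86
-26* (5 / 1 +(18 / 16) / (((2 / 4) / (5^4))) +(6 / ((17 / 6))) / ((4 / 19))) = -1256437 / 34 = -36954.03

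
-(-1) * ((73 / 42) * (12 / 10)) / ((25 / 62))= 4526 / 875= 5.17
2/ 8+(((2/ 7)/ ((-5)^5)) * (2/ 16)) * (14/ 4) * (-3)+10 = 256253/ 25000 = 10.25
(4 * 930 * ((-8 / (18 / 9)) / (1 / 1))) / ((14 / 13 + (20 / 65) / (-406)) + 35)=-412.46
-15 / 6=-5 / 2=-2.50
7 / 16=0.44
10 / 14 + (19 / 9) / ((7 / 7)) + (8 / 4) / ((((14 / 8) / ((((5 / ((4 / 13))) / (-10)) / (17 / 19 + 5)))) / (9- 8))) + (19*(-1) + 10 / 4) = -13.99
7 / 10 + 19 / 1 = 197 / 10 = 19.70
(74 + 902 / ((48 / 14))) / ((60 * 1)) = 809 / 144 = 5.62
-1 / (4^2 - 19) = 1 / 3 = 0.33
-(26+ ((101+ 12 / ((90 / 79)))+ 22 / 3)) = -2173 / 15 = -144.87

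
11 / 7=1.57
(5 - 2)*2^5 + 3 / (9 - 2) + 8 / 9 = 6131 / 63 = 97.32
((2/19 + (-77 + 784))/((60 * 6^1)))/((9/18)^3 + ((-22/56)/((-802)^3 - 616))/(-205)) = 994519253479640/63290953606239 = 15.71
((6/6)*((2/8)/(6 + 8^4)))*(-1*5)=-5/16408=-0.00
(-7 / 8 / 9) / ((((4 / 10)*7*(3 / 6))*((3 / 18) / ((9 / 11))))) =-15 / 44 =-0.34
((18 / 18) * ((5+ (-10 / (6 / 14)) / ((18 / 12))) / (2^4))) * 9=-95 / 16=-5.94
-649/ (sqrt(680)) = -649* sqrt(170)/ 340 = -24.89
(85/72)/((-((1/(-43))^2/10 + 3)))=-46225/117468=-0.39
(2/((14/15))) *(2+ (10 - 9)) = 45/7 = 6.43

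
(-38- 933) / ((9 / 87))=-28159 / 3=-9386.33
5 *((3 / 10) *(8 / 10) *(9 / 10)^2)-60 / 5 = -2757 / 250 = -11.03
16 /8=2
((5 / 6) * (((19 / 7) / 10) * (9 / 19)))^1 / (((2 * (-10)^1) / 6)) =-9 / 280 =-0.03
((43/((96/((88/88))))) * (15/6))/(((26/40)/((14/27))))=7525/8424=0.89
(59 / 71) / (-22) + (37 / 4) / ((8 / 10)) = 144013 / 12496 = 11.52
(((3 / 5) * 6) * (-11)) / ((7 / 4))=-792 / 35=-22.63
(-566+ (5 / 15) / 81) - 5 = -138752 / 243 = -571.00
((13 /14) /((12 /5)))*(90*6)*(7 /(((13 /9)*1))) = 2025 /2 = 1012.50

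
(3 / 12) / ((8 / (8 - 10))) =-1 / 16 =-0.06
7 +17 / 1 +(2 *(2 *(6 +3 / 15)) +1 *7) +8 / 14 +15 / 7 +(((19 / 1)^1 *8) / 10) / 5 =10772 / 175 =61.55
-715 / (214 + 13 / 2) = -1430 / 441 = -3.24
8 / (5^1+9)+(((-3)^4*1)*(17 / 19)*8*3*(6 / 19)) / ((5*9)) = 12.78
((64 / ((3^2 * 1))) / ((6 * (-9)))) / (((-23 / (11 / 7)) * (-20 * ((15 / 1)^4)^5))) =-88 / 65047009525453090667724609375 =-0.00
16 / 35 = 0.46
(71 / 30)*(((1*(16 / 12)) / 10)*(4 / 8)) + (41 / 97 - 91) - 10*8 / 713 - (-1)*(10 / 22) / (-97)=-30994870609 / 342346950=-90.54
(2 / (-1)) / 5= -0.40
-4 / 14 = -2 / 7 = -0.29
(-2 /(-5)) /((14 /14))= 2 /5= 0.40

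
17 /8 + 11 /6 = 95 /24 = 3.96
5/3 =1.67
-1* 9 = -9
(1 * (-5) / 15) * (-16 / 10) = 8 / 15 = 0.53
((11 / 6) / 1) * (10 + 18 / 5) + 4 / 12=379 / 15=25.27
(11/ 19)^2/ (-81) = -121/ 29241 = -0.00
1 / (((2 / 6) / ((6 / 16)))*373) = 9 / 2984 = 0.00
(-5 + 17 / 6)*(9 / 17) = -39 / 34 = -1.15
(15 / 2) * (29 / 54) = 145 / 36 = 4.03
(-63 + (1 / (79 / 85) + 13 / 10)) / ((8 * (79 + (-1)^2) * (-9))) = 47893 / 4550400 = 0.01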